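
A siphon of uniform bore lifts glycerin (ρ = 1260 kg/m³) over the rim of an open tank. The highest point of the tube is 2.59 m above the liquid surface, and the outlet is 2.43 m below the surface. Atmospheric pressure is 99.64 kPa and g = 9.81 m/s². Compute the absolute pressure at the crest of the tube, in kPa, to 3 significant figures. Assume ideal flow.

From the surface to the outlet (both open to atmosphere, surface at rest): v = √(2g·h_out) = √(2·9.81·2.43) = 6.90 m/s.
The bore is uniform, so the speed at the crest is the same v. Bernoulli surface→crest: P_atm = P_top + ½ρv² + ρg·h_top.
P_top = 99640 − ½·1260·6.90² − 1260·9.81·2.59 = 37600 Pa.

37.6 kPa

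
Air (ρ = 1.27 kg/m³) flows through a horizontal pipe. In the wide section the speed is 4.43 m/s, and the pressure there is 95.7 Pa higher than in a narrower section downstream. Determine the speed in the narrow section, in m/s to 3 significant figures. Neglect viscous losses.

Along the level pipe P + ½ρv² is conserved, hence v₂² = v₁² + 2(P₁ − P₂)/ρ.
v₂ = √(4.43² + 2·95.7/1.27) = √(19.6 + 151) = 13.1 m/s.

13.1 m/s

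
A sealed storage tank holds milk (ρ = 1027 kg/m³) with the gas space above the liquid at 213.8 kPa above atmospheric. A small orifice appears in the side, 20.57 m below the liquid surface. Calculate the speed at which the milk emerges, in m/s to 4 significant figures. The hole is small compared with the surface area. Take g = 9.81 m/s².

v ≈ 28.63 m/s

Take point 1 at the surface (v₁ ≈ 0) and point 2 at the hole (at atmospheric pressure). Bernoulli: P₁ + ρg h = P_atm + ½ρv₂².
With P₁ − P_atm = 213800 Pa, v₂ = √(2gh + 2ΔP/ρ) = √(2·9.81·20.57 + 2·213800/1027) = 28.63 m/s.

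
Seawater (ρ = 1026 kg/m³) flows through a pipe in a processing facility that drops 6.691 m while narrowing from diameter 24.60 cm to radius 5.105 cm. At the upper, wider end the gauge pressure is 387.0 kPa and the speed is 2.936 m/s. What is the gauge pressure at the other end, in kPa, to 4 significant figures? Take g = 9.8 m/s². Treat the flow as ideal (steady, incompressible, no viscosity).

Mass conservation (A₁v₁ = A₂v₂) gives v₂ = 2.936 × 475.3/81.87 = 17.04 m/s.
Bernoulli: P₁ + ½ρv₁² + ρg h₁ = P₂ + ½ρv₂² + ρg h₂, so P₂ = P₁ + ½ρ(v₁² − v₂²) − ρg(h₂ − h₁).
P₂ = 387000 + ½·1026·(2.936² − 17.04²) − 1026·9.8·(−6.691) = 387000 + (-144600) − (-67280) = 309700 Pa.

P₂ ≈ 309.7 kPa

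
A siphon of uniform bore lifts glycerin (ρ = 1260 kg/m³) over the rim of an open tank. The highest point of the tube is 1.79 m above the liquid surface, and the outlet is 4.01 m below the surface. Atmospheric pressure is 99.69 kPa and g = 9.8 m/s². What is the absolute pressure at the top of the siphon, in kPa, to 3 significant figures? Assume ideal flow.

P_top = 28.1 kPa

From the surface to the outlet (both open to atmosphere, surface at rest): v = √(2g·h_out) = √(2·9.8·4.01) = 8.87 m/s.
Continuity keeps v the same throughout the tube; from surface to crest, P_atm + 0 = P_top + ½ρv² + ρg·h_top.
P_top = 99690 − ½·1260·8.87² − 1260·9.8·1.79 = 28100 Pa.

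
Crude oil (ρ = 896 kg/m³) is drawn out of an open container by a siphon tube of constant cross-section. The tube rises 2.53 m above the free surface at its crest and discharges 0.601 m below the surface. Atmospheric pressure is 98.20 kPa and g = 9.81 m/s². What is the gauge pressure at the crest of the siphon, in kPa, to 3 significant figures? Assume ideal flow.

P_gauge ≈ -27.5 kPa

From the surface to the outlet (both open to atmosphere, surface at rest): v = √(2g·h_out) = √(2·9.81·0.601) = 3.43 m/s.
Continuity keeps v the same throughout the tube; from surface to crest, P_atm + 0 = P_top + ½ρv² + ρg·h_top.
P_top = 98200 − ½·896·3.43² − 896·9.81·2.53 = 70700 Pa. So P_gauge = P_top − P_atm = -27500 Pa.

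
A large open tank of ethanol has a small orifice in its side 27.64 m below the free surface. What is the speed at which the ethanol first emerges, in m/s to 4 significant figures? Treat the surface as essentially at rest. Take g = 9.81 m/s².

The surface is effectively still and both ends are open, so ½v² = gh and v = √(2·9.81·27.64) = 23.29 m/s.

v ≈ 23.29 m/s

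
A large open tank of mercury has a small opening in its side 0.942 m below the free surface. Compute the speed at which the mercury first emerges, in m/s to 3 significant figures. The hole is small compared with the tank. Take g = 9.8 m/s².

v ≈ 4.30 m/s

With the surface at rest and both surface and jet at atmospheric pressure, Bernoulli gives ρg h = ½ρv², so v = √(2gh) = √(2·9.8·0.942) = 4.30 m/s.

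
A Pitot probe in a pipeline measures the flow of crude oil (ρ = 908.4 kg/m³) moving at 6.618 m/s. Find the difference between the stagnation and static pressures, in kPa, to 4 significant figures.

At the stagnation point the flow is brought to rest, so Bernoulli gives P_stag − P_static = ½ρv².
ΔP = ½·908.4·6.618² = 19890 Pa.

19.89 kPa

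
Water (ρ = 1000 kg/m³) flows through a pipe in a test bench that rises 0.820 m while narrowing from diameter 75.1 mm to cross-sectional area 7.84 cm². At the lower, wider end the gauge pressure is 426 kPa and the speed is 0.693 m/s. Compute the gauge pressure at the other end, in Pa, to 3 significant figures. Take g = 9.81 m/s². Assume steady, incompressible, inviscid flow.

The volume flow rate is constant, so v₂ = (A₁/A₂)v₁ = (44.3/7.84)·0.693 = 3.92 m/s.
Bernoulli: P₁ + ½ρv₁² + ρg h₁ = P₂ + ½ρv₂² + ρg h₂, so P₂ = P₁ + ½ρ(v₁² − v₂²) − ρg(h₂ − h₁).
P₂ = 426000 + ½·1000·(0.693² − 3.92²) − 1000·9.81·(+0.820) = 426000 + (-7430) − (8040) = 411000 Pa.

P₂ = 411000 Pa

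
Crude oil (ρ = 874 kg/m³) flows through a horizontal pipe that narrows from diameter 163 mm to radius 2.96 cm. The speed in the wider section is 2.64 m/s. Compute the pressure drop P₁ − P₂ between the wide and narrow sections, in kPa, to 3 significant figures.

Mass conservation (A₁v₁ = A₂v₂) gives v₂ = 2.64 × 209/27.5 = 20.0 m/s.
The pipe is horizontal, so Bernoulli reduces to P₁ + ½ρv₁² = P₂ + ½ρv₂².
P₁ − P₂ = ½·874·(20.0² − 2.64²) = ½·874·394 = 172000 Pa.

172 kPa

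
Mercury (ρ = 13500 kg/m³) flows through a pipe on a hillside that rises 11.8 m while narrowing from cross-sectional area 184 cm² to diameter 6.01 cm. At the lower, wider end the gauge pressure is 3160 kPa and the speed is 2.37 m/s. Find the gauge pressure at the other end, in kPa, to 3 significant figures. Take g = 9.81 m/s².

Continuity gives A₁v₁ = A₂v₂, so v₂ = (184 cm²)/(28.4 cm²) × 2.37 m/s = 15.4 m/s.
Applying Bernoulli between the two ends and solving for P₂: P₂ = P₁ + ½ρ(v₁² − v₂²) − ρgΔh.
P₂ = 3160000 + ½·13500·(2.37² − 15.4²) − 13500·9.81·(+11.8) = 3160000 + (-1560000) − (1560000) = 40200 Pa.

P₂ = 40.2 kPa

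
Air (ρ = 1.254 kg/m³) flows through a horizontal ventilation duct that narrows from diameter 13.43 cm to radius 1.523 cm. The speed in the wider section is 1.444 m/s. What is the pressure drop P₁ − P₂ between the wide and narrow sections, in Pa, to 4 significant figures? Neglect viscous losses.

Mass conservation (A₁v₁ = A₂v₂) gives v₂ = 1.444 × 141.7/7.287 = 28.07 m/s.
The pipe is horizontal, so Bernoulli reduces to P₁ + ½ρv₁² = P₂ + ½ρv₂².
P₁ − P₂ = ½·1.254·(28.07² − 1.444²) = ½·1.254·785.9 = 492.8 Pa.

492.8 Pa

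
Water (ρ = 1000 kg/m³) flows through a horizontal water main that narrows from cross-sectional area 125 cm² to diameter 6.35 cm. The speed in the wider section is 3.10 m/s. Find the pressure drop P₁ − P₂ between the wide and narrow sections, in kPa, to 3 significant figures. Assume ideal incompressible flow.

ΔP ≈ 70.1 kPa

The volume flow rate is constant, so v₂ = (A₁/A₂)v₁ = (125/31.7)·3.10 = 12.2 m/s.
With no height change, Bernoulli's equation is P₁ + ½ρv₁² = P₂ + ½ρv₂².
P₁ − P₂ = ½·1000·(12.2² − 3.10²) = ½·1000·140 = 70100 Pa.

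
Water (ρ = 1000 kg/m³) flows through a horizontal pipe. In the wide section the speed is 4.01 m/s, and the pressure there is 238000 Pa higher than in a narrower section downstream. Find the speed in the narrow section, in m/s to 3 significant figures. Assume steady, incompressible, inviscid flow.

v₂ = 22.2 m/s

Horizontal Bernoulli: P₁ + ½ρv₁² = P₂ + ½ρv₂², so v₂² = v₁² + 2(P₁ − P₂)/ρ.
v₂ = √(4.01² + 2·238000/1000) = √(16.1 + 476) = 22.2 m/s.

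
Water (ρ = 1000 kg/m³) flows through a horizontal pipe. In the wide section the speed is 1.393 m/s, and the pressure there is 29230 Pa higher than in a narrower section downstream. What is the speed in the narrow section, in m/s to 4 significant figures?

7.772 m/s

Horizontal Bernoulli: P₁ + ½ρv₁² = P₂ + ½ρv₂², so v₂² = v₁² + 2(P₁ − P₂)/ρ.
v₂ = √(1.393² + 2·29230/1000) = √(1.940 + 58.46) = 7.772 m/s.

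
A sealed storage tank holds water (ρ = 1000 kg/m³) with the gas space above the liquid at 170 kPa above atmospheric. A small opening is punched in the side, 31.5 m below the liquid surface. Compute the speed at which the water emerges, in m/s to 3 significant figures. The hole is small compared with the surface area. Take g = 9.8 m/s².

Take point 1 at the surface (v₁ ≈ 0) and point 2 at the hole (at atmospheric pressure). Bernoulli: P₁ + ρg h = P_atm + ½ρv₂².
With P₁ − P_atm = 170000 Pa, v₂ = √(2gh + 2ΔP/ρ) = √(2·9.8·31.5 + 2·170000/1000) = 30.9 m/s.

v = 30.9 m/s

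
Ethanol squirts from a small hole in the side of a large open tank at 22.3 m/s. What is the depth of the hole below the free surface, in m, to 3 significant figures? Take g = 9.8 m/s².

25.4 m

For a small hole in a large open tank, ½v² = gh, giving h = v²/(2g).
h = 22.3²/(2·9.8) = 497/19.60 = 25.4 m.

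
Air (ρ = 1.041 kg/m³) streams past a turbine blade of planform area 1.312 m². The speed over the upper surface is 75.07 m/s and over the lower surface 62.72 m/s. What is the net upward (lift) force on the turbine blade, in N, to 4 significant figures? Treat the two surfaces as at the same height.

F ≈ 1162 N

From P + ½ρv² = const at equal height, P_low − P_up = ½ρ(v_up² − v_low²).
ΔP = ½·1.041·(75.07² − 62.72²) = 885.7 Pa.
Lift = ΔP · A = 885.7 × 1.312 = 1162 N.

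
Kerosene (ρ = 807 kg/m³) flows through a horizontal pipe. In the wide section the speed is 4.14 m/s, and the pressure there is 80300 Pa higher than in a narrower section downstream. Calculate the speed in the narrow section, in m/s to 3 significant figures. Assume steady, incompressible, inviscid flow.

v₂ = 14.7 m/s

Along the level pipe P + ½ρv² is conserved, hence v₂² = v₁² + 2(P₁ − P₂)/ρ.
v₂ = √(4.14² + 2·80300/807) = √(17.1 + 199) = 14.7 m/s.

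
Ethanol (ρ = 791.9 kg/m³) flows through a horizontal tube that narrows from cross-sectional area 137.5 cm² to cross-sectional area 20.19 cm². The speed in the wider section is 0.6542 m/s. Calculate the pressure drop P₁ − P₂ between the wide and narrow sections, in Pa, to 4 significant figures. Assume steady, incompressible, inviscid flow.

ΔP ≈ 7690 Pa

The volume flow rate is constant, so v₂ = (A₁/A₂)v₁ = (137.5/20.19)·0.6542 = 4.455 m/s.
Bernoulli (h₁ = h₂): P₁ − P₂ = ½ρ(v₂² − v₁²).
P₁ − P₂ = ½·791.9·(4.455² − 0.6542²) = ½·791.9·19.42 = 7690 Pa.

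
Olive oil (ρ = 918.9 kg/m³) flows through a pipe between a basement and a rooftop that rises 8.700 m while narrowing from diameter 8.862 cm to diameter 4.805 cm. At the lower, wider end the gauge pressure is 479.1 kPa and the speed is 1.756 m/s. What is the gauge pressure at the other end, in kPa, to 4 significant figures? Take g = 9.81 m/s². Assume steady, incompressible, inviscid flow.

P₂ ≈ 385.7 kPa

The volume flow rate is constant, so v₂ = (A₁/A₂)v₁ = (61.68/18.13)·1.756 = 5.973 m/s.
Applying Bernoulli between the two ends and solving for P₂: P₂ = P₁ + ½ρ(v₁² − v₂²) − ρgΔh.
P₂ = 479100 + ½·918.9·(1.756² − 5.973²) − 918.9·9.81·(+8.700) = 479100 + (-14980) − (78430) = 385700 Pa.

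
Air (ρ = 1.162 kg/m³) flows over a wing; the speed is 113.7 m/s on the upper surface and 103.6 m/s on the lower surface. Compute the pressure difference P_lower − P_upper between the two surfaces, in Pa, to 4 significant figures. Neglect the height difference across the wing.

1275 Pa

The pressure is lower where the speed is higher: ΔP = ½ρ(v_up² − v_low²).
ΔP = ½·1.162·(113.7² − 103.6²) = 1275 Pa.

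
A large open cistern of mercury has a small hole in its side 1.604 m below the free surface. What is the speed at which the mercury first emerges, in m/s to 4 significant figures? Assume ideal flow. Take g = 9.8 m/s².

With the surface at rest and both surface and jet at atmospheric pressure, Bernoulli gives ρg h = ½ρv², so v = √(2gh) = √(2·9.8·1.604) = 5.607 m/s.

v ≈ 5.607 m/s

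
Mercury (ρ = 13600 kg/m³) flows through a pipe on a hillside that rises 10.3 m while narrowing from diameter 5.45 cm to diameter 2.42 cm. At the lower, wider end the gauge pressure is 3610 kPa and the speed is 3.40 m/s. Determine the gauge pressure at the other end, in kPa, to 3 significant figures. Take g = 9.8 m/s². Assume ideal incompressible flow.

P₂ ≈ 294 kPa

The volume flow rate is constant, so v₂ = (A₁/A₂)v₁ = (23.3/4.60)·3.40 = 17.2 m/s.
Bernoulli: P₁ + ½ρv₁² + ρg h₁ = P₂ + ½ρv₂² + ρg h₂, so P₂ = P₁ + ½ρ(v₁² − v₂²) − ρg(h₂ − h₁).
P₂ = 3610000 + ½·13600·(3.40² − 17.2²) − 13600·9.8·(+10.3) = 3610000 + (-1940000) − (1370000) = 294000 Pa.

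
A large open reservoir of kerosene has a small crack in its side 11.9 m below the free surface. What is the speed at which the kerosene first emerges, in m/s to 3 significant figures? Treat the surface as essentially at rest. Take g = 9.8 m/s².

Torricelli's result v = √(2gh) gives v = √(2·9.8·11.9) = 15.3 m/s.

v ≈ 15.3 m/s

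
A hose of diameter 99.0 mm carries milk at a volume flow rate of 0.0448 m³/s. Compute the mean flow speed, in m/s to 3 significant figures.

Q = 0.0448 m³/s = 0.0448 m³/s.
v = Q/A = 0.0448 / 0.00770 = 5.82 m/s.

v ≈ 5.82 m/s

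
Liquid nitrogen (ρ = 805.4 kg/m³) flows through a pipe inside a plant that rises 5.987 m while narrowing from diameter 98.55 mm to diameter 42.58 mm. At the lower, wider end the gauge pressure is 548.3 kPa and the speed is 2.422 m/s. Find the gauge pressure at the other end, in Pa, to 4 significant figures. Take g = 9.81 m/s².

P₂ ≈ 435600 Pa

Mass conservation (A₁v₁ = A₂v₂) gives v₂ = 2.422 × 76.28/14.24 = 12.97 m/s.
Energy conservation along the streamline gives P₂ = P₁ − ½ρ(v₂² − v₁²) − ρg(h₂ − h₁).
P₂ = 548300 + ½·805.4·(2.422² − 12.97²) − 805.4·9.81·(+5.987) = 548300 + (-65420) − (47300) = 435600 Pa.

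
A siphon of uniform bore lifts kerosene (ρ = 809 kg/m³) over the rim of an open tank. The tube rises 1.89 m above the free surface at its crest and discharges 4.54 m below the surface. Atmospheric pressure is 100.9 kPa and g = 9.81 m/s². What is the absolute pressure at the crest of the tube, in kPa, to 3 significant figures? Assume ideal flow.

Bernoulli surface→outlet gives ½v² = g·h_out, so v = √(2·9.81·4.54) = 9.44 m/s.
Continuity keeps v the same throughout the tube; from surface to crest, P_atm + 0 = P_top + ½ρv² + ρg·h_top.
P_top = 100900 − ½·809·9.44² − 809·9.81·1.89 = 49900 Pa.

P_top ≈ 49.9 kPa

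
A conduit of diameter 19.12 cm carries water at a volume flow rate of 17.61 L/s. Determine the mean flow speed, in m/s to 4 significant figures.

v ≈ 0.6133 m/s

Q = 17.61 L/s = 0.01761 m³/s.
v = Q/A = 0.01761 / 0.02871 = 0.6133 m/s.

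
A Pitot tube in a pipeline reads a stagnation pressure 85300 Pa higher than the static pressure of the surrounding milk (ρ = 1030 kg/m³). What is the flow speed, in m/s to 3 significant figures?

v ≈ 12.9 m/s

At the stagnation point the flow is brought to rest, so Bernoulli gives P_stag − P_static = ½ρv².
v = √(2ΔP/ρ) = √(2·85300/1030) = 12.9 m/s.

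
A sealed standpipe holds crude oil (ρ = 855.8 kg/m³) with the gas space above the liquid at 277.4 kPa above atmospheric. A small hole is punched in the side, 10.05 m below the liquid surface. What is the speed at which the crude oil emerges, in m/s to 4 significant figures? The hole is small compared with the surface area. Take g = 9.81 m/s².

v = 29.08 m/s

Take point 1 at the surface (v₁ ≈ 0) and point 2 at the hole (at atmospheric pressure). Bernoulli: P₁ + ρg h = P_atm + ½ρv₂².
With P₁ − P_atm = 277400 Pa, v₂ = √(2gh + 2ΔP/ρ) = √(2·9.81·10.05 + 2·277400/855.8) = 29.08 m/s.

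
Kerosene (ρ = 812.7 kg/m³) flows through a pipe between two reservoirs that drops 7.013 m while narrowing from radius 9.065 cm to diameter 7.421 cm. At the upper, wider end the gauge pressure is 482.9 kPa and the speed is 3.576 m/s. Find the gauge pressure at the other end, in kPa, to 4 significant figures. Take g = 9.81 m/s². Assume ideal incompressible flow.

P₂ = 358.9 kPa

By continuity, v₂ = v₁·A₁/A₂ = 3.576·(258.2/43.25) = 21.34 m/s.
Applying Bernoulli between the two ends and solving for P₂: P₂ = P₁ + ½ρ(v₁² − v₂²) − ρgΔh.
P₂ = 482900 + ½·812.7·(3.576² − 21.34²) − 812.7·9.81·(−7.013) = 482900 + (-179900) − (-55910) = 358900 Pa.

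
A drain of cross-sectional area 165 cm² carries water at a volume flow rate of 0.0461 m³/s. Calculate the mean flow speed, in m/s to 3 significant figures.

2.79 m/s

Q = 0.0461 m³/s = 0.0461 m³/s.
v = Q/A = 0.0461 / 0.0165 = 2.79 m/s.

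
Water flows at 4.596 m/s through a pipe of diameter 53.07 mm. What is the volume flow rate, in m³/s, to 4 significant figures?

Q = A·v = 0.002212 m² × 4.596 m/s = 0.01017 m³/s.

0.01017 m³/s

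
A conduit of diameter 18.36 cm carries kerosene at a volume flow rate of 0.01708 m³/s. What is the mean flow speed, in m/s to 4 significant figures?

Q = 0.01708 m³/s = 0.01708 m³/s.
v = Q/A = 0.01708 / 0.02647 = 0.6451 m/s.

v = 0.6451 m/s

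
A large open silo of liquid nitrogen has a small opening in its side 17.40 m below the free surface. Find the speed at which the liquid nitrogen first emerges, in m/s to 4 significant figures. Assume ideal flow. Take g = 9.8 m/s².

v = 18.47 m/s

With the surface at rest and both surface and jet at atmospheric pressure, Bernoulli gives ρg h = ½ρv², so v = √(2gh) = √(2·9.8·17.40) = 18.47 m/s.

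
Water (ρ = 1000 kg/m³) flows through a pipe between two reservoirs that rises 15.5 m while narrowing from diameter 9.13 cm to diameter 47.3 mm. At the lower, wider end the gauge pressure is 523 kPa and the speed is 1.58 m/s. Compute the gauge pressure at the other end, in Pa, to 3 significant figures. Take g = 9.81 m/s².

Continuity gives A₁v₁ = A₂v₂, so v₂ = (65.5 cm²)/(17.6 cm²) × 1.58 m/s = 5.89 m/s.
Energy conservation along the streamline gives P₂ = P₁ − ½ρ(v₂² − v₁²) − ρg(h₂ − h₁).
P₂ = 523000 + ½·1000·(1.58² − 5.89²) − 1000·9.81·(+15.5) = 523000 + (-16100) − (152000) = 355000 Pa.

P₂ = 355000 Pa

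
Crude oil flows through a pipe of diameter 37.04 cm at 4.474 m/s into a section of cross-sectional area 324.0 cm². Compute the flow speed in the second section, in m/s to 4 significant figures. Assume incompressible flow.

Mass conservation (A₁v₁ = A₂v₂) gives v₂ = 4.474 × 1078/324.0 = 14.88 m/s.

14.88 m/s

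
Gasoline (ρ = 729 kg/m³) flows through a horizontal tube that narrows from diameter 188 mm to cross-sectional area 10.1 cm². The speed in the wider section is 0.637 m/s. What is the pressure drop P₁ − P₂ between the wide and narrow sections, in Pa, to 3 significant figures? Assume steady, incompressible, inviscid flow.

The volume flow rate is constant, so v₂ = (A₁/A₂)v₁ = (278/10.1)·0.637 = 17.5 m/s.
Bernoulli (h₁ = h₂): P₁ − P₂ = ½ρ(v₂² − v₁²).
P₁ − P₂ = ½·729·(17.5² − 0.637²) = ½·729·306 = 112000 Pa.

112000 Pa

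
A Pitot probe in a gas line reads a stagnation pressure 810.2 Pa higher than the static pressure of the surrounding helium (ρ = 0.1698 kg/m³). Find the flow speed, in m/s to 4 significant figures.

97.69 m/s

Bernoulli between the free stream and the stagnation point: ½ρv² = P_stag − P_static.
v = √(2ΔP/ρ) = √(2·810.2/0.1698) = 97.69 m/s.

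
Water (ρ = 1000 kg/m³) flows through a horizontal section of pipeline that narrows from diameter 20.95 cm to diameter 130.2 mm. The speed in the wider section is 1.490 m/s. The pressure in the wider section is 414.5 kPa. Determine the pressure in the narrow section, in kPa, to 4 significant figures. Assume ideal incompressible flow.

408.2 kPa

The volume flow rate is constant, so v₂ = (A₁/A₂)v₁ = (344.7/133.1)·1.490 = 3.858 m/s.
The pipe is horizontal, so Bernoulli reduces to P₁ + ½ρv₁² = P₂ + ½ρv₂².
P₂ = P₁ − ½ρ(v₂² − v₁²) = 414500 − ½·1000·(3.858² − 1.490²) = 414500 − 6331 = 408200 Pa.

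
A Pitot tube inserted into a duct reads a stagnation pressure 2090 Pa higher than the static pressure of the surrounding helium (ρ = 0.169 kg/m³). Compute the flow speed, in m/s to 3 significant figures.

v = 157 m/s

Bernoulli between the free stream and the stagnation point: ½ρv² = P_stag − P_static.
v = √(2ΔP/ρ) = √(2·2090/0.169) = 157 m/s.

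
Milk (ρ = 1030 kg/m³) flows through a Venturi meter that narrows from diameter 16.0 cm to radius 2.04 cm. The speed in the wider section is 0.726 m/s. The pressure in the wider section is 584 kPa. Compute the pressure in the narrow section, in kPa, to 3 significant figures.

P₂ ≈ 520 kPa

Continuity gives A₁v₁ = A₂v₂, so v₂ = (201 cm²)/(13.1 cm²) × 0.726 m/s = 11.2 m/s.
Along the horizontal streamline, P + ½ρv² is constant.
P₂ = P₁ − ½ρ(v₂² − v₁²) = 584000 − ½·1030·(11.2² − 0.726²) = 584000 − 63900 = 520000 Pa.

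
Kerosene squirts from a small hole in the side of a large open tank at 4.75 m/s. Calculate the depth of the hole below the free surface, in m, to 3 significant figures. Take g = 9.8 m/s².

h ≈ 1.15 m

For a small hole in a large open tank, ½v² = gh, giving h = v²/(2g).
h = 4.75²/(2·9.8) = 22.6/19.60 = 1.15 m.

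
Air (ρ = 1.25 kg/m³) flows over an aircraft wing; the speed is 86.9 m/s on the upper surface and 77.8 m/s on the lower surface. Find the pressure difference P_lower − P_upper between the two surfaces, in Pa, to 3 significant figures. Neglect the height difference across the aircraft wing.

Bernoulli (same height): P_lower − P_upper = ½ρ(v_upper² − v_lower²).
ΔP = ½·1.25·(86.9² − 77.8²) = 937 Pa.

937 Pa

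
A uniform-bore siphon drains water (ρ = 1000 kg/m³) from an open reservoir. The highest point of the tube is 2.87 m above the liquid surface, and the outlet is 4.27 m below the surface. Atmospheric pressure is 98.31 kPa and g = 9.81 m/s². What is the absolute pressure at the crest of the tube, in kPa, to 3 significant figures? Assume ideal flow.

28.3 kPa

The outlet speed comes from Torricelli: v = √(2g·4.27) = 9.15 m/s.
The bore is uniform, so the speed at the crest is the same v. Bernoulli surface→crest: P_atm = P_top + ½ρv² + ρg·h_top.
P_top = 98310 − ½·1000·9.15² − 1000·9.81·2.87 = 28300 Pa.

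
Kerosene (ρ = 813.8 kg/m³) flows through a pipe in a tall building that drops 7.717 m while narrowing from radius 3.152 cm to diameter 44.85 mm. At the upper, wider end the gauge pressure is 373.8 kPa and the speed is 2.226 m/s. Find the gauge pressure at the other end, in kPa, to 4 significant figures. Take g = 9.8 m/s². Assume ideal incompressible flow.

The volume flow rate is constant, so v₂ = (A₁/A₂)v₁ = (31.21/15.80)·2.226 = 4.398 m/s.
Applying Bernoulli between the two ends and solving for P₂: P₂ = P₁ + ½ρ(v₁² − v₂²) − ρgΔh.
P₂ = 373800 + ½·813.8·(2.226² − 4.398²) − 813.8·9.8·(−7.717) = 373800 + (-5853) − (-61540) = 429500 Pa.

P₂ ≈ 429.5 kPa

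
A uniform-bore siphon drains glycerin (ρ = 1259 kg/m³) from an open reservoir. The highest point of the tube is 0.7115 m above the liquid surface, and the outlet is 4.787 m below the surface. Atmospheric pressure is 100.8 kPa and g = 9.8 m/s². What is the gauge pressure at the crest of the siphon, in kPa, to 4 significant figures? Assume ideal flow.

P_gauge = -67.84 kPa

Bernoulli surface→outlet gives ½v² = g·h_out, so v = √(2·9.8·4.787) = 9.686 m/s.
The bore is uniform, so the speed at the crest is the same v. Bernoulli surface→crest: P_atm = P_top + ½ρv² + ρg·h_top.
P_top = 100800 − ½·1259·9.686² − 1259·9.8·0.7115 = 32960 Pa. So P_gauge = P_top − P_atm = -67840 Pa.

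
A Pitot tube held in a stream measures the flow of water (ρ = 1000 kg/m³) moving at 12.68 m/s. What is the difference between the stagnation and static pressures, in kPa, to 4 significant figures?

ΔP ≈ 80.39 kPa

At the stagnation point the flow is brought to rest, so Bernoulli gives P_stag − P_static = ½ρv².
ΔP = ½·1000·12.68² = 80390 Pa.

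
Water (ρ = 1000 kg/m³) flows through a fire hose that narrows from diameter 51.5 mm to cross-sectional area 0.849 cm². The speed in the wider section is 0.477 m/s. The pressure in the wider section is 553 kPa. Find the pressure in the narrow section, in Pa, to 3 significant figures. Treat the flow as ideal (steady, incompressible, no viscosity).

485000 Pa

Continuity gives A₁v₁ = A₂v₂, so v₂ = (20.8 cm²)/(0.849 cm²) × 0.477 m/s = 11.7 m/s.
Bernoulli (h₁ = h₂): P₁ − P₂ = ½ρ(v₂² − v₁²).
P₂ = P₁ − ½ρ(v₂² − v₁²) = 553000 − ½·1000·(11.7² − 0.477²) = 553000 − 68400 = 485000 Pa.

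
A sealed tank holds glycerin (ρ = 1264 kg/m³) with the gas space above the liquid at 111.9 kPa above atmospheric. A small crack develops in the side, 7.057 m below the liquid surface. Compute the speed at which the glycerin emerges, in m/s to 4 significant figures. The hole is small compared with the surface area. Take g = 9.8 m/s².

v ≈ 17.76 m/s

Take point 1 at the surface (v₁ ≈ 0) and point 2 at the hole (at atmospheric pressure). Bernoulli: P₁ + ρg h = P_atm + ½ρv₂².
With P₁ − P_atm = 111900 Pa, v₂ = √(2gh + 2ΔP/ρ) = √(2·9.8·7.057 + 2·111900/1264) = 17.76 m/s.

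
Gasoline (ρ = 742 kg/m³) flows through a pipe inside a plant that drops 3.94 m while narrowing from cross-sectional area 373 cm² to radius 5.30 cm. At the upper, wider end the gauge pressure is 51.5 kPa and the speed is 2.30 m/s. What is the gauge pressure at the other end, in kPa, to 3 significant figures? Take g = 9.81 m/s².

By continuity, v₂ = v₁·A₁/A₂ = 2.30·(373/88.2) = 9.72 m/s.
Energy conservation along the streamline gives P₂ = P₁ − ½ρ(v₂² − v₁²) − ρg(h₂ − h₁).
P₂ = 51500 + ½·742·(2.30² − 9.72²) − 742·9.81·(−3.94) = 51500 + (-33100) − (-28700) = 47100 Pa.

P₂ ≈ 47.1 kPa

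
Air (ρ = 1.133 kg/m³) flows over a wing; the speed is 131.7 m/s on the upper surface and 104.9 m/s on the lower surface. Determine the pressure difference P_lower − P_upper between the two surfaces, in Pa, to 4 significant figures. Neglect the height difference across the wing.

With negligible Δh, P + ½ρv² is constant, so P_low − P_up = ½ρ(v_up² − v_low²).
ΔP = ½·1.133·(131.7² − 104.9²) = 3592 Pa.

ΔP = 3592 Pa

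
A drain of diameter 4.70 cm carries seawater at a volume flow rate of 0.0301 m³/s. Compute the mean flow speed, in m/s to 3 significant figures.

Q = 0.0301 m³/s = 0.0301 m³/s.
v = Q/A = 0.0301 / 0.00173 = 17.3 m/s.

17.3 m/s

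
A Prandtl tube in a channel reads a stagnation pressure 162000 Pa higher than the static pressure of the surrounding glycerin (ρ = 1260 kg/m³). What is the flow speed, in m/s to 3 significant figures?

The dynamic pressure equals the rise in static pressure at the stagnation point: ΔP = ½ρv².
v = √(2ΔP/ρ) = √(2·162000/1260) = 16.0 m/s.

v ≈ 16.0 m/s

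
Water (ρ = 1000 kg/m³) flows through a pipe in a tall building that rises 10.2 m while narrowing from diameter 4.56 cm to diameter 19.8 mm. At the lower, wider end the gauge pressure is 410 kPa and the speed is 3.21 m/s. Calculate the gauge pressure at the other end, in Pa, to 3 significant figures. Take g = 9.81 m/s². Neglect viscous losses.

P₂ = 170000 Pa

Continuity gives A₁v₁ = A₂v₂, so v₂ = (16.3 cm²)/(3.08 cm²) × 3.21 m/s = 17.0 m/s.
Bernoulli: P₁ + ½ρv₁² + ρg h₁ = P₂ + ½ρv₂² + ρg h₂, so P₂ = P₁ + ½ρ(v₁² − v₂²) − ρg(h₂ − h₁).
P₂ = 410000 + ½·1000·(3.21² − 17.0²) − 1000·9.81·(+10.2) = 410000 + (-140000) − (100000) = 170000 Pa.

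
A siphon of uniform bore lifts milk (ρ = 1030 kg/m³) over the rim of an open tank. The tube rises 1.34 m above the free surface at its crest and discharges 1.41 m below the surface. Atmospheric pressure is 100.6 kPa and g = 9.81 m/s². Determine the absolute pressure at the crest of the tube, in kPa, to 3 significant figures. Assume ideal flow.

The outlet speed comes from Torricelli: v = √(2g·1.41) = 5.26 m/s.
Continuity keeps v the same throughout the tube; from surface to crest, P_atm + 0 = P_top + ½ρv² + ρg·h_top.
P_top = 100600 − ½·1030·5.26² − 1030·9.81·1.34 = 72800 Pa.

P_top = 72.8 kPa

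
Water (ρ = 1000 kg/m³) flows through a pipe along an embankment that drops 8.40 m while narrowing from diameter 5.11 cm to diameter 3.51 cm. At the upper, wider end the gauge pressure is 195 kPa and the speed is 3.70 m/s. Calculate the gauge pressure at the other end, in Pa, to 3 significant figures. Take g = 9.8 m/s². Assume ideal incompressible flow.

By continuity, v₂ = v₁·A₁/A₂ = 3.70·(20.5/9.68) = 7.84 m/s.
Energy conservation along the streamline gives P₂ = P₁ − ½ρ(v₂² − v₁²) − ρg(h₂ − h₁).
P₂ = 195000 + ½·1000·(3.70² − 7.84²) − 1000·9.8·(−8.40) = 195000 + (-23900) − (-82300) = 253000 Pa.

P₂ ≈ 253000 Pa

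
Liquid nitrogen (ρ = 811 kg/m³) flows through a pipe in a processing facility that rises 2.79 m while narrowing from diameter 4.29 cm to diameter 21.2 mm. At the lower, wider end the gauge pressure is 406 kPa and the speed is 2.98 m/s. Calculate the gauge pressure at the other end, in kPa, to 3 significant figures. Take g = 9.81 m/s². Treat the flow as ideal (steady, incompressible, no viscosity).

P₂ ≈ 327 kPa

Continuity gives A₁v₁ = A₂v₂, so v₂ = (14.5 cm²)/(3.53 cm²) × 2.98 m/s = 12.2 m/s.
Energy conservation along the streamline gives P₂ = P₁ − ½ρ(v₂² − v₁²) − ρg(h₂ − h₁).
P₂ = 406000 + ½·811·(2.98² − 12.2²) − 811·9.81·(+2.79) = 406000 + (-56800) − (22200) = 327000 Pa.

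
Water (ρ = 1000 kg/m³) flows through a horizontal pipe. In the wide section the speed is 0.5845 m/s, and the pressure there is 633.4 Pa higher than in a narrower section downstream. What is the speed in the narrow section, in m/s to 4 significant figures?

Along the level pipe P + ½ρv² is conserved, hence v₂² = v₁² + 2(P₁ − P₂)/ρ.
v₂ = √(0.5845² + 2·633.4/1000) = √(0.3416 + 1.267) = 1.268 m/s.

v₂ ≈ 1.268 m/s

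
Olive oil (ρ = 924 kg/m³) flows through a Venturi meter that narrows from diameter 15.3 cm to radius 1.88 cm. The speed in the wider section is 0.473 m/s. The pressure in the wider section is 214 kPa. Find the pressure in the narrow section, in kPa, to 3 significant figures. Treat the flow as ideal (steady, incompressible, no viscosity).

186 kPa

By continuity, v₂ = v₁·A₁/A₂ = 0.473·(184/11.1) = 7.83 m/s.
Along the horizontal streamline, P + ½ρv² is constant.
P₂ = P₁ − ½ρ(v₂² − v₁²) = 214000 − ½·924·(7.83² − 0.473²) = 214000 − 28200 = 186000 Pa.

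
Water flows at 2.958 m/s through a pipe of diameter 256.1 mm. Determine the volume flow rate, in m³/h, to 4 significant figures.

Q ≈ 548.5 m³/h

Q = A·v = 0.05151 m² × 2.958 m/s = 0.1524 m³/s.
Converting: 0.1524 m³/s × 3600 = 548.5 m³/h.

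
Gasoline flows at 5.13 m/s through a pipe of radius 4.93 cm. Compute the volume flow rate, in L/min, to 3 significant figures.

Q = A·v = 0.00764 m² × 5.13 m/s = 0.0392 m³/s.
Converting: 0.0392 m³/s × 60000 = 2350 L/min.

Q = 2350 L/min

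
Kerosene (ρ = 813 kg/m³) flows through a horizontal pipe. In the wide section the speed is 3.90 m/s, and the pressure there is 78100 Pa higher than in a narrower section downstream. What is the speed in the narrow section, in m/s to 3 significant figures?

With h₁ = h₂, rearranging Bernoulli gives v₂ = √(v₁² + 2ΔP/ρ).
v₂ = √(3.90² + 2·78100/813) = √(15.2 + 192) = 14.4 m/s.

v₂ ≈ 14.4 m/s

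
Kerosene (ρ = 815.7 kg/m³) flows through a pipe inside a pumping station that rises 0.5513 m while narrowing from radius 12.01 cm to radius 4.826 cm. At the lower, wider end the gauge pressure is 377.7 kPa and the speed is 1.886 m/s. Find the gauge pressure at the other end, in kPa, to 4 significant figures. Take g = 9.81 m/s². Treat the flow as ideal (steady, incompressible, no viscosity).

The volume flow rate is constant, so v₂ = (A₁/A₂)v₁ = (453.1/73.17)·1.886 = 11.68 m/s.
Bernoulli: P₁ + ½ρv₁² + ρg h₁ = P₂ + ½ρv₂² + ρg h₂, so P₂ = P₁ + ½ρ(v₁² − v₂²) − ρg(h₂ − h₁).
P₂ = 377700 + ½·815.7·(1.886² − 11.68²) − 815.7·9.81·(+0.5513) = 377700 + (-54190) − (4412) = 319100 Pa.

P₂ ≈ 319.1 kPa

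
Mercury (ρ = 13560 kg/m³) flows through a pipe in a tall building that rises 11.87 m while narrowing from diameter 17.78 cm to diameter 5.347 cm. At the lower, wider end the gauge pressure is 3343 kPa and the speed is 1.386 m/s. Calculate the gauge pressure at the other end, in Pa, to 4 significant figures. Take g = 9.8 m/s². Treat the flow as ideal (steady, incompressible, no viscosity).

P₂ ≈ 186300 Pa

Continuity gives A₁v₁ = A₂v₂, so v₂ = (248.3 cm²)/(22.45 cm²) × 1.386 m/s = 15.33 m/s.
Energy conservation along the streamline gives P₂ = P₁ − ½ρ(v₂² − v₁²) − ρg(h₂ − h₁).
P₂ = 3343000 + ½·13560·(1.386² − 15.33²) − 13560·9.8·(+11.87) = 3343000 + (-1579000) − (1577000) = 186300 Pa.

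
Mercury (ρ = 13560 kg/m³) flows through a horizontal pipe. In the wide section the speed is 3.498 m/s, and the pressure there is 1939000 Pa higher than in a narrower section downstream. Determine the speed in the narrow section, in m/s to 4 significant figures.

17.27 m/s

Along the level pipe P + ½ρv² is conserved, hence v₂² = v₁² + 2(P₁ − P₂)/ρ.
v₂ = √(3.498² + 2·1939000/13560) = √(12.24 + 286.0) = 17.27 m/s.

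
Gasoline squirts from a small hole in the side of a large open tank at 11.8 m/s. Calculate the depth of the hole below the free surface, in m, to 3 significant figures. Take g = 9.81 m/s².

Torricelli: v = √(2gh), so h = v²/(2g).
h = 11.8²/(2·9.81) = 139/19.62 = 7.10 m.

h ≈ 7.10 m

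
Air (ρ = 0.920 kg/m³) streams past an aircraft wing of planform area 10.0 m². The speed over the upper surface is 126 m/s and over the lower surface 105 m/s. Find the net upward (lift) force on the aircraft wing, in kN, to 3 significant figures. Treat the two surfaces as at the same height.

The faster flow above has the lower pressure; Bernoulli (same height) gives ΔP = ½ρ(v_up² − v_low²).
ΔP = ½·0.920·(126² − 105²) = 2230 Pa.
Lift = ΔP · A = 2230 × 10.0 = 22300 N.

F = 22.3 kN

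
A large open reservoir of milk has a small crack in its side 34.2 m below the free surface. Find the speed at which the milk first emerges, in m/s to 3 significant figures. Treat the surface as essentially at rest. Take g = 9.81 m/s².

v ≈ 25.9 m/s

Bernoulli from surface to hole (P equal, v_surface ≈ 0): v = √(2gh) = √(2×9.81×34.2) = 25.9 m/s.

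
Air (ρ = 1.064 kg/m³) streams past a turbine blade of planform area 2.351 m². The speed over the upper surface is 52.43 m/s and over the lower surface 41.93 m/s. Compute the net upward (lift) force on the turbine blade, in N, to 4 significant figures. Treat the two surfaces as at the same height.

With equal heights on the two surfaces, Bernoulli gives P_lower − P_upper = ½ρ(v_upper² − v_lower²).
ΔP = ½·1.064·(52.43² − 41.93²) = 527.1 Pa.
Lift = ΔP · A = 527.1 × 2.351 = 1239 N.

F ≈ 1239 N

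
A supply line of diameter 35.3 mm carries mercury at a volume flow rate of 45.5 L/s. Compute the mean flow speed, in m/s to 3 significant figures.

v ≈ 46.5 m/s

Q = 45.5 L/s = 0.0455 m³/s.
v = Q/A = 0.0455 / 0.000979 = 46.5 m/s.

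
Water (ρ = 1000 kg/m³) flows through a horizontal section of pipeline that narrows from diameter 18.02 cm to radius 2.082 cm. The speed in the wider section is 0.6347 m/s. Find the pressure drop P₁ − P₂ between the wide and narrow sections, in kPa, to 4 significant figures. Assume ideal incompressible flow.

70.44 kPa

Continuity gives A₁v₁ = A₂v₂, so v₂ = (255.0 cm²)/(13.62 cm²) × 0.6347 m/s = 11.89 m/s.
Along the horizontal streamline, P + ½ρv² is constant.
P₁ − P₂ = ½·1000·(11.89² − 0.6347²) = ½·1000·140.9 = 70440 Pa.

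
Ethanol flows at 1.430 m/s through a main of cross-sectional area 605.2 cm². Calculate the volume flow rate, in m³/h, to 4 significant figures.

Q = 311.6 m³/h

Q = A·v = 0.06052 m² × 1.430 m/s = 0.08654 m³/s.
Converting: 0.08654 m³/s × 3600 = 311.6 m³/h.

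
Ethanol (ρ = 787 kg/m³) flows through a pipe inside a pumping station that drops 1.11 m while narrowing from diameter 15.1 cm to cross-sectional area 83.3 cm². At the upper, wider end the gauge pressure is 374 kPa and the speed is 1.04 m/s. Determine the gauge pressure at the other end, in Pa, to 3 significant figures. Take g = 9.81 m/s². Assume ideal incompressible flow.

By continuity, v₂ = v₁·A₁/A₂ = 1.04·(179/83.3) = 2.24 m/s.
Bernoulli: P₁ + ½ρv₁² + ρg h₁ = P₂ + ½ρv₂² + ρg h₂, so P₂ = P₁ + ½ρ(v₁² − v₂²) − ρg(h₂ − h₁).
P₂ = 374000 + ½·787·(1.04² − 2.24²) − 787·9.81·(−1.11) = 374000 + (-1540) − (-8570) = 381000 Pa.

P₂ ≈ 381000 Pa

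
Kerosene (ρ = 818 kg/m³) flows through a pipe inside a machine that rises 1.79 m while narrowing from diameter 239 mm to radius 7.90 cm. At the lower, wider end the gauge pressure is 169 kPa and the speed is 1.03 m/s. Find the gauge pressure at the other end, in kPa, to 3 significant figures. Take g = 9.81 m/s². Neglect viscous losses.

P₂ = 153 kPa

Continuity gives A₁v₁ = A₂v₂, so v₂ = (449 cm²)/(196 cm²) × 1.03 m/s = 2.36 m/s.
Applying Bernoulli between the two ends and solving for P₂: P₂ = P₁ + ½ρ(v₁² − v₂²) − ρgΔh.
P₂ = 169000 + ½·818·(1.03² − 2.36²) − 818·9.81·(+1.79) = 169000 + (-1840) − (14400) = 153000 Pa.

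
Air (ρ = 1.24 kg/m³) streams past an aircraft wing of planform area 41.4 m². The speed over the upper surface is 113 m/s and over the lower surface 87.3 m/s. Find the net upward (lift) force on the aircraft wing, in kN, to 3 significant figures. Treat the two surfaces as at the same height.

From P + ½ρv² = const at equal height, P_low − P_up = ½ρ(v_up² − v_low²).
ΔP = ½·1.24·(113² − 87.3²) = 3190 Pa.
Lift = ΔP · A = 3190 × 41.4 = 132000 N.

F ≈ 132 kN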